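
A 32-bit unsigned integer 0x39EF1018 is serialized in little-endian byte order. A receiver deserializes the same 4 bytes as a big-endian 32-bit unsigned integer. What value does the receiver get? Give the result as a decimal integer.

403763001

Stored little-endian, the bytes at ascending addresses are 18 10 EF 39.
Read back as big-endian, the last byte is least significant, giving 0x1810EF39.
0x1810EF39 = 403763001.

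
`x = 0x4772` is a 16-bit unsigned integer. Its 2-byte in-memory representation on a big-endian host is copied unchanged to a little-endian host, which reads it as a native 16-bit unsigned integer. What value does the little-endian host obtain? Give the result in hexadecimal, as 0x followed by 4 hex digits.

Stored big-endian, the bytes at ascending addresses are 47 72.
Read back as little-endian, the first byte is least significant, giving 0x7247.

0x7247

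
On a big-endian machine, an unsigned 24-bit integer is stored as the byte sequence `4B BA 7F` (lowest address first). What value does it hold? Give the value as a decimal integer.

4962943

Big-endian: lowest address holds the most-significant byte.
The bytes are already most-significant first: 0x4BBA7F.
0x4BBA7F = 4962943.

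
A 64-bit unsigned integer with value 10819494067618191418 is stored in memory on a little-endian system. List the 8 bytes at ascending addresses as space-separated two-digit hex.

10819494067618191418 in hexadecimal, padded to 64 bits, is 0x96269087C5D4183A.
Split into bytes (most-significant first): 96 26 90 87 C5 D4 18 3A.
Little-endian: lowest address holds the least-significant byte.
So at ascending addresses the bytes are 3A 18 D4 C5 87 90 26 96.

3A 18 D4 C5 87 90 26 96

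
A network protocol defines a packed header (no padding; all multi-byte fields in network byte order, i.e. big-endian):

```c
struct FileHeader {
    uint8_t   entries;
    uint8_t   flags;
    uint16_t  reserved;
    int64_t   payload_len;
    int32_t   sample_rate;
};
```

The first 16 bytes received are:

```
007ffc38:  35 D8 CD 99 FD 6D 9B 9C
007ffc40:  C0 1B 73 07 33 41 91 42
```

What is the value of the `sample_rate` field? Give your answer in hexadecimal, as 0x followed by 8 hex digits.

`sample_rate` follows `entries` (1 B), `flags` (1 B), `reserved` (2 B), `payload_len` (8 B), so it starts at offset 1 + 1 + 2 + 8 = 12 and occupies 4 bytes.
Bytes at offsets 12..15: 33 41 91 42.
Big-endian stores the most-significant byte at the lowest address.
The bytes are already most-significant first: 0x33419142.

0x33419142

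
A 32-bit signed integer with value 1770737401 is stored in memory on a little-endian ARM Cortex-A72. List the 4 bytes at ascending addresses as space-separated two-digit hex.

1770737401 in hexadecimal, padded to 32 bits, is 0x698B4EF9.
Split into bytes (most-significant first): 69 8B 4E F9.
Little-endian: lowest address holds the least-significant byte.
So at ascending addresses the bytes are F9 4E 8B 69.

F9 4E 8B 69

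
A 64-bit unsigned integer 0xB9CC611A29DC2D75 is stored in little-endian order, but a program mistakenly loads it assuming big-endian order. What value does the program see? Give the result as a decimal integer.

Stored little-endian, the bytes at ascending addresses are 75 2D DC 29 1A 61 CC B9.
Read back as big-endian, the last byte is least significant, giving 0x752DDC291A61CCB9.
0x752DDC291A61CCB9 = 8443646945483934905.

8443646945483934905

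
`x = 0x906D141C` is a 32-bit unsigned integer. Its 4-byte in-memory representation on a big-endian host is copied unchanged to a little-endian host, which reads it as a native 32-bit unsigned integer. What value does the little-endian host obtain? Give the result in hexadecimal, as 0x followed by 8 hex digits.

0x1C146D90

Stored big-endian, the bytes at ascending addresses are 90 6D 14 1C.
Read back as little-endian, the first byte is least significant, giving 0x1C146D90.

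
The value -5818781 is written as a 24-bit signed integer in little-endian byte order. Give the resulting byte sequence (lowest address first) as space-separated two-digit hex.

63 36 A7

Two's complement of -5818781 in 24 bits: 5818781 = 0x58C99D; invert → 0xA73662; add 1 → 0xA73663.
Split into bytes (most-significant first): A7 36 63.
In little-endian order the low byte comes first in memory.
So at ascending addresses the bytes are 63 36 A7.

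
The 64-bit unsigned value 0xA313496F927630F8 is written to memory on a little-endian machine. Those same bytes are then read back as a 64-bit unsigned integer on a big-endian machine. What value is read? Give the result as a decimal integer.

17883924491592602531

Stored little-endian, the bytes at ascending addresses are F8 30 76 92 6F 49 13 A3.
Read back as big-endian, the last byte is least significant, giving 0xF83076926F4913A3.
0xF83076926F4913A3 = 17883924491592602531.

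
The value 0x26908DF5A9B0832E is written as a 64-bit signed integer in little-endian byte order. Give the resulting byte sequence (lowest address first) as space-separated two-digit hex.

Split into bytes (most-significant first): 26 90 8D F5 A9 B0 83 2E.
Little-endian stores the least-significant byte at the lowest address.
So at ascending addresses the bytes are 2E 83 B0 A9 F5 8D 90 26.

2E 83 B0 A9 F5 8D 90 26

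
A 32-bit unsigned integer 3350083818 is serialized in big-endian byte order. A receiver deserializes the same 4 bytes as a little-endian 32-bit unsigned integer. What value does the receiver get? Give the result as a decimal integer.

3350083818 in 32-bit hexadecimal is 0xC7AE38EA.
Stored big-endian, the bytes at ascending addresses are C7 AE 38 EA.
Read back as little-endian, the first byte is least significant, giving 0xEA38AEC7.
0xEA38AEC7 = 3929583303.

3929583303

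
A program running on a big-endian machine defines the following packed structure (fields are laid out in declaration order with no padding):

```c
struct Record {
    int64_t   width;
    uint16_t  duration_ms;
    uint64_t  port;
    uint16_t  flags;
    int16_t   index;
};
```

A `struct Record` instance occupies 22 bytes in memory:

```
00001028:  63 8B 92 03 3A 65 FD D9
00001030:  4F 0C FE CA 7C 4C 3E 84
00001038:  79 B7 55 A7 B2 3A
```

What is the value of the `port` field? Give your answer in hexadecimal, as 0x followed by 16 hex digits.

0xFECA7C4C3E8479B7

`port` follows `width` (8 B), `duration_ms` (2 B), so it starts at offset 8 + 2 = 10 and occupies 8 bytes.
Bytes at offsets 10..17: FE CA 7C 4C 3E 84 79 B7.
In big-endian order the high byte comes first in memory.
The bytes are already most-significant first: 0xFECA7C4C3E8479B7.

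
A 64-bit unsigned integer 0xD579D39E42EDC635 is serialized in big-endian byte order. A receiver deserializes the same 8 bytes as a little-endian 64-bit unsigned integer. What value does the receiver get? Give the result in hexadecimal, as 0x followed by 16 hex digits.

0x35C6ED429ED379D5

Stored big-endian, the bytes at ascending addresses are D5 79 D3 9E 42 ED C6 35.
Read back as little-endian, the first byte is least significant, giving 0x35C6ED429ED379D5.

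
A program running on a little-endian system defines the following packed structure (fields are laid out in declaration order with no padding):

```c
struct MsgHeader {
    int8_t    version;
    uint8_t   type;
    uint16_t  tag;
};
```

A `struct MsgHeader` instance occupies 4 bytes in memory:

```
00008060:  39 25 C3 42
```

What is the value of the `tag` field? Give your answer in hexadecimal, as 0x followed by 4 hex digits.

0x42C3

`tag` follows `version` (1 B), `type` (1 B), so it starts at offset 1 + 1 = 2 and occupies 2 bytes.
Bytes at offsets 2..3: C3 42.
Little-endian: lowest address holds the least-significant byte.
Reassemble most-significant byte first: 42 C3 → 0x42C3.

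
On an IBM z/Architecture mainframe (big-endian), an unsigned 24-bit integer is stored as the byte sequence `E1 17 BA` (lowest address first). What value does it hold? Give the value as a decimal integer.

14751674

Big-endian: lowest address holds the most-significant byte.
The bytes are already most-significant first: 0xE117BA.
0xE117BA = 14751674.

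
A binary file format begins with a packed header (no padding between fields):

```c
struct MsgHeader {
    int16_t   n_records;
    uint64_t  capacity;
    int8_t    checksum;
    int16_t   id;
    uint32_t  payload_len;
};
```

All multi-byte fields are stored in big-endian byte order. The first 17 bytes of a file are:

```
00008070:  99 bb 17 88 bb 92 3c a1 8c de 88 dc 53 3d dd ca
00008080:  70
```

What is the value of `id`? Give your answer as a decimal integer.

-9133

`id` follows `n_records` (2 B), `capacity` (8 B), `checksum` (1 B), so it starts at offset 2 + 8 + 1 = 11 and occupies 2 bytes.
Bytes at offsets 11..12: DC 53.
In big-endian order the high byte comes first in memory.
The bytes are already most-significant first: 0xDC53.
Top bit is set, so as a signed 16-bit value this is 0xDC53 − 2^16 = -9133.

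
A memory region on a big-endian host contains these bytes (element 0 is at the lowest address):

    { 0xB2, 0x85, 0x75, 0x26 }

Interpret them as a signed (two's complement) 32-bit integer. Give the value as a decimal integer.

Big-endian stores the most-significant byte at the lowest address.
The bytes are already most-significant first: 0xB2857526.
Top bit is set, so as a signed 32-bit value this is 0xB2857526 − 2^32 = -1299876570.

-1299876570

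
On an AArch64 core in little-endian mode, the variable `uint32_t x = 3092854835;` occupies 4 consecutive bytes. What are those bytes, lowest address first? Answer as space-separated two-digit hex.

33 38 59 B8

3092854835 in hexadecimal, padded to 32 bits, is 0xB8593833.
Split into bytes (most-significant first): B8 59 38 33.
Little-endian: lowest address holds the least-significant byte.
So at ascending addresses the bytes are 33 38 59 B8.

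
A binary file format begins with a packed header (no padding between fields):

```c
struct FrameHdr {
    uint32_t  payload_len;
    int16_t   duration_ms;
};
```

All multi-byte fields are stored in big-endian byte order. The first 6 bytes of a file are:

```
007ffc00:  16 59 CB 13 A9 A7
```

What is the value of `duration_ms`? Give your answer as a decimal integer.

-22105

`duration_ms` follows `payload_len` (4 bytes), so it starts at byte offset 4 and occupies 2 bytes.
Bytes at offsets 4..5: A9 A7.
Big-endian: lowest address holds the most-significant byte.
The bytes are already most-significant first: 0xA9A7.
Top bit is set, so as a signed 16-bit value this is 0xA9A7 − 2^16 = -22105.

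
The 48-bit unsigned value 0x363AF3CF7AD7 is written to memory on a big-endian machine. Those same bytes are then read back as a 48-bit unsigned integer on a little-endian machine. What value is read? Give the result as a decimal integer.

236922474805814

Stored big-endian, the bytes at ascending addresses are 36 3A F3 CF 7A D7.
Read back as little-endian, the first byte is least significant, giving 0xD77ACFF33A36.
0xD77ACFF33A36 = 236922474805814.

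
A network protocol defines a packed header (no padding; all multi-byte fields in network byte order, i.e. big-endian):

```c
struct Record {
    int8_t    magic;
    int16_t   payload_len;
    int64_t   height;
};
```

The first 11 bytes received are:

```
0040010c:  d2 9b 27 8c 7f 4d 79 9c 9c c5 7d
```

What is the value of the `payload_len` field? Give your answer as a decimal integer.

`payload_len` follows `magic` (1 byte), so it starts at byte offset 1 and occupies 2 bytes.
Bytes at offsets 1..2: 9B 27.
Big-endian: lowest address holds the most-significant byte.
The bytes are already most-significant first: 0x9B27.
Top bit is set, so as a signed 16-bit value this is 0x9B27 − 2^16 = -25817.

-25817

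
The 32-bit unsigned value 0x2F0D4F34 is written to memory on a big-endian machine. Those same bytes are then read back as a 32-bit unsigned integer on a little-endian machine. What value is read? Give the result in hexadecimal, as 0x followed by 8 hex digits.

0x344F0D2F

Stored big-endian, the bytes at ascending addresses are 2F 0D 4F 34.
Read back as little-endian, the first byte is least significant, giving 0x344F0D2F.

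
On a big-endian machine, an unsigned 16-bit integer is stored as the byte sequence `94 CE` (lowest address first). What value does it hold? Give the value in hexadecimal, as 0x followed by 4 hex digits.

In big-endian order the high byte comes first in memory.
The bytes are already most-significant first: 0x94CE.

0x94CE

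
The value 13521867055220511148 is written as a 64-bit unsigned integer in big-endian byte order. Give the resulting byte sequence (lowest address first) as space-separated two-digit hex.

13521867055220511148 in hexadecimal, padded to 64 bits, is 0xBBA75271DE79D1AC.
Split into bytes (most-significant first): BB A7 52 71 DE 79 D1 AC.
In big-endian order the high byte comes first in memory.
So the memory order matches the most-significant-first order: BB A7 52 71 DE 79 D1 AC.

BB A7 52 71 DE 79 D1 AC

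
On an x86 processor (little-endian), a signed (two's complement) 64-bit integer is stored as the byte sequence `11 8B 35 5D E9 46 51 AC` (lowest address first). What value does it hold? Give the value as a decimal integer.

Little-endian stores the least-significant byte at the lowest address.
Reassemble most-significant byte first: AC 51 46 E9 5D 35 8B 11 → 0xAC5146E95D358B11.
Top bit is set, so as a signed 64-bit value this is 0xAC5146E95D358B11 − 2^64 = -6029960457967269103.

-6029960457967269103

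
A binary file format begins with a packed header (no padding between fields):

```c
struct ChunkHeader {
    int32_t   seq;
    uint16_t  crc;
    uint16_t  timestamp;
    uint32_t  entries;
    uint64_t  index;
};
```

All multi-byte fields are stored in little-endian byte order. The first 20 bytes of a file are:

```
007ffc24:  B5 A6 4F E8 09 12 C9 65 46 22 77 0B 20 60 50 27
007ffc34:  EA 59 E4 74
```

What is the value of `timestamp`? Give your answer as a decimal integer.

`timestamp` follows `seq` (4 B), `crc` (2 B), so it starts at offset 4 + 2 = 6 and occupies 2 bytes.
Bytes at offsets 6..7: C9 65.
Little-endian stores the least-significant byte at the lowest address.
Reassemble most-significant byte first: 65 C9 → 0x65C9.
0x65C9 = 26057.

26057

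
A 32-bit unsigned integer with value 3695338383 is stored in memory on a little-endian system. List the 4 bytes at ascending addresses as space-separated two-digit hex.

3695338383 in hexadecimal, padded to 32 bits, is 0xDC42638F.
Split into bytes (most-significant first): DC 42 63 8F.
Little-endian stores the least-significant byte at the lowest address.
So at ascending addresses the bytes are 8F 63 42 DC.

8F 63 42 DC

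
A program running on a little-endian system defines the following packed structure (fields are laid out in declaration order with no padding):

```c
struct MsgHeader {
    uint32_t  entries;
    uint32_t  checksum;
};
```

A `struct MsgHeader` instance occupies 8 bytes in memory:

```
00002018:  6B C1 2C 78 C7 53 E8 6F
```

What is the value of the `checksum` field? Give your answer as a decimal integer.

1877496775

`checksum` follows `entries` (4 bytes), so it starts at byte offset 4 and occupies 4 bytes.
Bytes at offsets 4..7: C7 53 E8 6F.
Little-endian stores the least-significant byte at the lowest address.
Reassemble most-significant byte first: 6F E8 53 C7 → 0x6FE853C7.
0x6FE853C7 = 1877496775.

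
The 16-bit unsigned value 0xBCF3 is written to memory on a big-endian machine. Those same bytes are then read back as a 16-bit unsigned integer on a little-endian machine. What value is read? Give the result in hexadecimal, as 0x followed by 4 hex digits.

0xF3BC

Stored big-endian, the bytes at ascending addresses are BC F3.
Read back as little-endian, the first byte is least significant, giving 0xF3BC.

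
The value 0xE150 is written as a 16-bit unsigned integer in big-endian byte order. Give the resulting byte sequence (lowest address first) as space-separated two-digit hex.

Split into bytes (most-significant first): E1 50.
In big-endian order the high byte comes first in memory.
So the memory order matches the most-significant-first order: E1 50.

E1 50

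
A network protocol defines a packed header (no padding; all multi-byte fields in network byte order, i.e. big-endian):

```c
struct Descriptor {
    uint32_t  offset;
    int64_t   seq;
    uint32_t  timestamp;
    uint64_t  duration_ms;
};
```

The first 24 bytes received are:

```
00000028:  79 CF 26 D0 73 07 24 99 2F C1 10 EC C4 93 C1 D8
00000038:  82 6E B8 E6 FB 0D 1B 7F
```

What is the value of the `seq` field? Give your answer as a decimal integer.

8288633879548465388

`seq` follows `offset` (4 bytes), so it starts at byte offset 4 and occupies 8 bytes.
Bytes at offsets 4..11: 73 07 24 99 2F C1 10 EC.
Big-endian stores the most-significant byte at the lowest address.
The bytes are already most-significant first: 0x730724992FC110EC.
0x730724992FC110EC = 8288633879548465388.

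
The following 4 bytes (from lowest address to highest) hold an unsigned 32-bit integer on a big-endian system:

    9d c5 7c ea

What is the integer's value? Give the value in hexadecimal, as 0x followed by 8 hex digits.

Big-endian: lowest address holds the most-significant byte.
The bytes are already most-significant first: 0x9DC57CEA.

0x9DC57CEA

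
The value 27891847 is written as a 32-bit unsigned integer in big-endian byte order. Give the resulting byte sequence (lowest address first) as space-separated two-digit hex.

27891847 in hexadecimal, padded to 32 bits, is 0x01A99887.
Split into bytes (most-significant first): 01 A9 98 87.
Big-endian stores the most-significant byte at the lowest address.
So the memory order matches the most-significant-first order: 01 A9 98 87.

01 A9 98 87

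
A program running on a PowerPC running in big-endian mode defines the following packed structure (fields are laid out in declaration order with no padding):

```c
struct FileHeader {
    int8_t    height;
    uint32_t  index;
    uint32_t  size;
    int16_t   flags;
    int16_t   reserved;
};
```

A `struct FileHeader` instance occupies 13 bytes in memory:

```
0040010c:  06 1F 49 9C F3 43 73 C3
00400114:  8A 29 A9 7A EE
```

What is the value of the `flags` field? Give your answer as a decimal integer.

`flags` follows `height` (1 B), `index` (4 B), `size` (4 B), so it starts at offset 1 + 4 + 4 = 9 and occupies 2 bytes.
Bytes at offsets 9..10: 29 A9.
Big-endian stores the most-significant byte at the lowest address.
The bytes are already most-significant first: 0x29A9.
0x29A9 = 10665.

10665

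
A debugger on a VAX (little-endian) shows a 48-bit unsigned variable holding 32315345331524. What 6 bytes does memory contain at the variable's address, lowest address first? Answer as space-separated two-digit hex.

44 E5 AD 00 64 1D

32315345331524 in hexadecimal, padded to 48 bits, is 0x1D6400ADE544.
Split into bytes (most-significant first): 1D 64 00 AD E5 44.
In little-endian order the low byte comes first in memory.
So at ascending addresses the bytes are 44 E5 AD 00 64 1D.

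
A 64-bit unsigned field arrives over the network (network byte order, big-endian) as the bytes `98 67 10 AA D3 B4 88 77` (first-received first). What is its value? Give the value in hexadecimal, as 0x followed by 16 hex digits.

Big-endian stores the most-significant byte at the lowest address.
The bytes are already most-significant first: 0x986710AAD3B48877.

0x986710AAD3B48877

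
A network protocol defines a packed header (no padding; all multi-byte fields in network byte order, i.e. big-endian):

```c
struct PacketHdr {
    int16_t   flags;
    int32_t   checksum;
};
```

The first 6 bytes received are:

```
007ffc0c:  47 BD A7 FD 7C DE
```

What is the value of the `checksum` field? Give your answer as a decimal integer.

`checksum` follows `flags` (2 bytes), so it starts at byte offset 2 and occupies 4 bytes.
Bytes at offsets 2..5: A7 FD 7C DE.
In big-endian order the high byte comes first in memory.
The bytes are already most-significant first: 0xA7FD7CDE.
Top bit is set, so as a signed 32-bit value this is 0xA7FD7CDE − 2^32 = -1476559650.

-1476559650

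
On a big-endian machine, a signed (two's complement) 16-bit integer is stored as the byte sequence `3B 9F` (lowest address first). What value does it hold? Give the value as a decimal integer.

In big-endian order the high byte comes first in memory.
The bytes are already most-significant first: 0x3B9F.
0x3B9F = 15263.

15263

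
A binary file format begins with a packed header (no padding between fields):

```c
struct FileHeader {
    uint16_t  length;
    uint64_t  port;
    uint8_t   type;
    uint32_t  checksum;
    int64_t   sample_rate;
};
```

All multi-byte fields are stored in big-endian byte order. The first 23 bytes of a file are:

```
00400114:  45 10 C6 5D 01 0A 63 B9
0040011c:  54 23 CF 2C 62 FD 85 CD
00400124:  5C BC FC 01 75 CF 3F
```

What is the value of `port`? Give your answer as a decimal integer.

`port` follows `length` (2 bytes), so it starts at byte offset 2 and occupies 8 bytes.
Bytes at offsets 2..9: C6 5D 01 0A 63 B9 54 23.
Big-endian: lowest address holds the most-significant byte.
The bytes are already most-significant first: 0xC65D010A63B95423.
0xC65D010A63B95423 = 14293581936478213155.

14293581936478213155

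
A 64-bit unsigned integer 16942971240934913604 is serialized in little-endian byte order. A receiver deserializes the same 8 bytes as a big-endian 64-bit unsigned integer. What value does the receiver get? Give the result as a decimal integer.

16942971240934913604 in 64-bit hexadecimal is 0xEB2186936F95B644.
Stored little-endian, the bytes at ascending addresses are 44 B6 95 6F 93 86 21 EB.
Read back as big-endian, the last byte is least significant, giving 0x44B6956F938621EB.
0x44B6956F938621EB = 4951309146789388779.

4951309146789388779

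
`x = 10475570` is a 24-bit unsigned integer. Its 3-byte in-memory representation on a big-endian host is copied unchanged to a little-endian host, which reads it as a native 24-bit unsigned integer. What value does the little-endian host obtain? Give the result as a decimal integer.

10475570 in 24-bit hexadecimal is 0x9FD832.
Stored big-endian, the bytes at ascending addresses are 9F D8 32.
Read back as little-endian, the first byte is least significant, giving 0x32D89F.
0x32D89F = 3332255.

3332255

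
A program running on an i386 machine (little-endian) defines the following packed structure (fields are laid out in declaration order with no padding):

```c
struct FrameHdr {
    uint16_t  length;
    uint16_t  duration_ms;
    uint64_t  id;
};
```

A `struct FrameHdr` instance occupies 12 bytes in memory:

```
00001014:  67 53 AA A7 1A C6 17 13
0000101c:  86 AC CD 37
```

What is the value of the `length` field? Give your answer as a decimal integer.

`length` is the first field, at byte offset 0, occupying 2 bytes.
Bytes at offsets 0..1: 67 53.
Little-endian: lowest address holds the least-significant byte.
Reassemble most-significant byte first: 53 67 → 0x5367.
0x5367 = 21351.

21351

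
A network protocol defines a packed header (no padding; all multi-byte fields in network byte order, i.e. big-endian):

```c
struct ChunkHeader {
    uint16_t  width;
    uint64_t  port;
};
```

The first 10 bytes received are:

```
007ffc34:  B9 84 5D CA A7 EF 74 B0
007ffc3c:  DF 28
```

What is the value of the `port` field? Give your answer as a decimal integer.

6758398837719621416

`port` follows `width` (2 bytes), so it starts at byte offset 2 and occupies 8 bytes.
Bytes at offsets 2..9: 5D CA A7 EF 74 B0 DF 28.
Big-endian stores the most-significant byte at the lowest address.
The bytes are already most-significant first: 0x5DCAA7EF74B0DF28.
0x5DCAA7EF74B0DF28 = 6758398837719621416.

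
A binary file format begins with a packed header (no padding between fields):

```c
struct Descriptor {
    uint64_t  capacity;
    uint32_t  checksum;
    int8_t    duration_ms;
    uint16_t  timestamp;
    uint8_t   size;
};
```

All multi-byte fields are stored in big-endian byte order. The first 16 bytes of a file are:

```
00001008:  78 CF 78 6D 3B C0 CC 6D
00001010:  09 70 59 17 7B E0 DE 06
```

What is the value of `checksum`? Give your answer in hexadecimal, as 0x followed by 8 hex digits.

`checksum` follows `capacity` (8 bytes), so it starts at byte offset 8 and occupies 4 bytes.
Bytes at offsets 8..11: 09 70 59 17.
Big-endian: lowest address holds the most-significant byte.
The bytes are already most-significant first: 0x09705917.

0x09705917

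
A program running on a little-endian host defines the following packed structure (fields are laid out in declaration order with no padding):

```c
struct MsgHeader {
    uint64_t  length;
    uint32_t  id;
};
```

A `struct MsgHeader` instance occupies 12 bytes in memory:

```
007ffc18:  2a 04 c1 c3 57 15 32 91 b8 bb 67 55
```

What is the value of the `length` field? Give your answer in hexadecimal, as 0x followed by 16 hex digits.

`length` is the first field, at byte offset 0, occupying 8 bytes.
Bytes at offsets 0..7: 2A 04 C1 C3 57 15 32 91.
In little-endian order the low byte comes first in memory.
Reassemble most-significant byte first: 91 32 15 57 C3 C1 04 2A → 0x91321557C3C1042A.

0x91321557C3C1042A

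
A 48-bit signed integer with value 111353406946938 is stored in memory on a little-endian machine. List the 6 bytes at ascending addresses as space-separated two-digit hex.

7A FE 43 7C 46 65

111353406946938 in hexadecimal, padded to 48 bits, is 0x65467C43FE7A.
Split into bytes (most-significant first): 65 46 7C 43 FE 7A.
Little-endian stores the least-significant byte at the lowest address.
So at ascending addresses the bytes are 7A FE 43 7C 46 65.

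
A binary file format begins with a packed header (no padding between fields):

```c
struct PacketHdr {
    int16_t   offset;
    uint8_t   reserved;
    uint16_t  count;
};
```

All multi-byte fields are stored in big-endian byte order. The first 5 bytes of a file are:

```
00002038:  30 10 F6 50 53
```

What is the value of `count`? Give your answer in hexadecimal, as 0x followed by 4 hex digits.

`count` follows `offset` (2 B), `reserved` (1 B), so it starts at offset 2 + 1 = 3 and occupies 2 bytes.
Bytes at offsets 3..4: 50 53.
Big-endian: lowest address holds the most-significant byte.
The bytes are already most-significant first: 0x5053.

0x5053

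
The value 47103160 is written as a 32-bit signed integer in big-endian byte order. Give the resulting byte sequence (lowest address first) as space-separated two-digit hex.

02 CE BC B8

47103160 in hexadecimal, padded to 32 bits, is 0x02CEBCB8.
Split into bytes (most-significant first): 02 CE BC B8.
Big-endian stores the most-significant byte at the lowest address.
So the memory order matches the most-significant-first order: 02 CE BC B8.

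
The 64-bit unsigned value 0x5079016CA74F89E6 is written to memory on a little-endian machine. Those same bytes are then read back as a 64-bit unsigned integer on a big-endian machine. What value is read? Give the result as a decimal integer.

Stored little-endian, the bytes at ascending addresses are E6 89 4F A7 6C 01 79 50.
Read back as big-endian, the last byte is least significant, giving 0xE6894FA76C017950.
0xE6894FA76C017950 = 16611896281022953808.

16611896281022953808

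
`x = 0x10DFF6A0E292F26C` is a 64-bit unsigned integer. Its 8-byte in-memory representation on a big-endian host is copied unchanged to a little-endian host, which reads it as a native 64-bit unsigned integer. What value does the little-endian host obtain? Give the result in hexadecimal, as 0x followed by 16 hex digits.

0x6CF292E2A0F6DF10

Stored big-endian, the bytes at ascending addresses are 10 DF F6 A0 E2 92 F2 6C.
Read back as little-endian, the first byte is least significant, giving 0x6CF292E2A0F6DF10.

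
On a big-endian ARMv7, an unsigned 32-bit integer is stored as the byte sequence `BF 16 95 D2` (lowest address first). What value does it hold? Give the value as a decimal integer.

Big-endian: lowest address holds the most-significant byte.
The bytes are already most-significant first: 0xBF1695D2.
0xBF1695D2 = 3205928402.

3205928402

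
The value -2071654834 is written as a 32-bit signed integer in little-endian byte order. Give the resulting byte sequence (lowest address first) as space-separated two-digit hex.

Two's complement of -2071654834 in 32 bits: 2071654834 = 0x7B7AF1B2; invert → 0x84850E4D; add 1 → 0x84850E4E.
Split into bytes (most-significant first): 84 85 0E 4E.
Little-endian: lowest address holds the least-significant byte.
So at ascending addresses the bytes are 4E 0E 85 84.

4E 0E 85 84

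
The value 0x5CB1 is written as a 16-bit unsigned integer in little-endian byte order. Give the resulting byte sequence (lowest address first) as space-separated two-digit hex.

Split into bytes (most-significant first): 5C B1.
Little-endian: lowest address holds the least-significant byte.
So at ascending addresses the bytes are B1 5C.

B1 5C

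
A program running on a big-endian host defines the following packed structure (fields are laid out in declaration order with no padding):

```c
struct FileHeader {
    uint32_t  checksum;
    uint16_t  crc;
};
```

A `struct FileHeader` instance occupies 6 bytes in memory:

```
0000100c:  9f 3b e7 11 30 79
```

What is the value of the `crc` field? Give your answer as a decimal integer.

12409

`crc` follows `checksum` (4 bytes), so it starts at byte offset 4 and occupies 2 bytes.
Bytes at offsets 4..5: 30 79.
Big-endian: lowest address holds the most-significant byte.
The bytes are already most-significant first: 0x3079.
0x3079 = 12409.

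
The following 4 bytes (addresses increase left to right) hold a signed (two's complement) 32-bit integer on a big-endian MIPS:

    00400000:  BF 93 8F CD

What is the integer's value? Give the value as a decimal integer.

Big-endian stores the most-significant byte at the lowest address.
The bytes are already most-significant first: 0xBF938FCD.
Top bit is set, so as a signed 32-bit value this is 0xBF938FCD − 2^32 = -1080848435.

-1080848435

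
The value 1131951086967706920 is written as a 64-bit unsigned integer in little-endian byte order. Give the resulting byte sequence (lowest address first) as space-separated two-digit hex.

28 D5 D3 29 84 7F B5 0F

1131951086967706920 in hexadecimal, padded to 64 bits, is 0x0FB57F8429D3D528.
Split into bytes (most-significant first): 0F B5 7F 84 29 D3 D5 28.
Little-endian stores the least-significant byte at the lowest address.
So at ascending addresses the bytes are 28 D5 D3 29 84 7F B5 0F.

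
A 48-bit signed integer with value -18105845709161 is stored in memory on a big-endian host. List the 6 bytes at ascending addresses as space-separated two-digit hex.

EF 88 67 7F 86 97

Two's complement of -18105845709161 in 48 bits: 18105845709161 = 0x107798807969; invert → 0xEF88677F8696; add 1 → 0xEF88677F8697.
Split into bytes (most-significant first): EF 88 67 7F 86 97.
Big-endian stores the most-significant byte at the lowest address.
So the memory order matches the most-significant-first order: EF 88 67 7F 86 97.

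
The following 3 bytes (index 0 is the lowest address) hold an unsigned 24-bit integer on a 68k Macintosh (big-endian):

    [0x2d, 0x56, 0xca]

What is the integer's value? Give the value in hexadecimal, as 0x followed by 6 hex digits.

0x2D56CA

In big-endian order the high byte comes first in memory.
The bytes are already most-significant first: 0x2D56CA.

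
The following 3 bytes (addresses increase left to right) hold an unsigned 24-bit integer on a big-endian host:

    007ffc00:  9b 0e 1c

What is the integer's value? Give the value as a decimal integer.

Big-endian stores the most-significant byte at the lowest address.
The bytes are already most-significant first: 0x9B0E1C.
0x9B0E1C = 10161692.

10161692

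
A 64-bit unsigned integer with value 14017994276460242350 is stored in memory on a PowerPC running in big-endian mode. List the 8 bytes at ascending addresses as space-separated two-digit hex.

14017994276460242350 in hexadecimal, padded to 64 bits, is 0xC289EB861FDF25AE.
Split into bytes (most-significant first): C2 89 EB 86 1F DF 25 AE.
Big-endian: lowest address holds the most-significant byte.
So the memory order matches the most-significant-first order: C2 89 EB 86 1F DF 25 AE.

C2 89 EB 86 1F DF 25 AE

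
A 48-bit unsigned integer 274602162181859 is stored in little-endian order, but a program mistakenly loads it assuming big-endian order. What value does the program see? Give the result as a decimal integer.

250509685211129

274602162181859 in 48-bit hexadecimal is 0xF9BFCC54D6E3.
Stored little-endian, the bytes at ascending addresses are E3 D6 54 CC BF F9.
Read back as big-endian, the last byte is least significant, giving 0xE3D654CCBFF9.
0xE3D654CCBFF9 = 250509685211129.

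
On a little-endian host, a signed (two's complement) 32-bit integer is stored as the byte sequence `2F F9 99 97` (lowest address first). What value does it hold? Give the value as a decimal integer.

In little-endian order the low byte comes first in memory.
Reassemble most-significant byte first: 97 99 F9 2F → 0x9799F92F.
Top bit is set, so as a signed 32-bit value this is 0x9799F92F − 2^32 = -1751516881.

-1751516881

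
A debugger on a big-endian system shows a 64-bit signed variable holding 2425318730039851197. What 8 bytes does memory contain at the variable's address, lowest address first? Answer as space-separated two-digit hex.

21 A8 76 88 FB 20 78 BD

2425318730039851197 in hexadecimal, padded to 64 bits, is 0x21A87688FB2078BD.
Split into bytes (most-significant first): 21 A8 76 88 FB 20 78 BD.
Big-endian: lowest address holds the most-significant byte.
So the memory order matches the most-significant-first order: 21 A8 76 88 FB 20 78 BD.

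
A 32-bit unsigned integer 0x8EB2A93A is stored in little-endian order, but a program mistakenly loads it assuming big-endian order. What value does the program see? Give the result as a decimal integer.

984199822

Stored little-endian, the bytes at ascending addresses are 3A A9 B2 8E.
Read back as big-endian, the last byte is least significant, giving 0x3AA9B28E.
0x3AA9B28E = 984199822.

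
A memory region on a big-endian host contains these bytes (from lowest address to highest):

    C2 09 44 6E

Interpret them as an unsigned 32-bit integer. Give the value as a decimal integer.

Big-endian: lowest address holds the most-significant byte.
The bytes are already most-significant first: 0xC209446E.
0xC209446E = 3255387246.

3255387246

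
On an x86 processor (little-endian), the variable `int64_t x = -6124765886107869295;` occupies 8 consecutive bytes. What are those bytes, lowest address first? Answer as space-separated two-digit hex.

Two's complement of -6124765886107869295 in 64 bits: 6124765886107869295 = 0x54FF8A1F7DE3E06F; invert → 0xAB0075E0821C1F90; add 1 → 0xAB0075E0821C1F91.
Split into bytes (most-significant first): AB 00 75 E0 82 1C 1F 91.
Little-endian: lowest address holds the least-significant byte.
So at ascending addresses the bytes are 91 1F 1C 82 E0 75 00 AB.

91 1F 1C 82 E0 75 00 AB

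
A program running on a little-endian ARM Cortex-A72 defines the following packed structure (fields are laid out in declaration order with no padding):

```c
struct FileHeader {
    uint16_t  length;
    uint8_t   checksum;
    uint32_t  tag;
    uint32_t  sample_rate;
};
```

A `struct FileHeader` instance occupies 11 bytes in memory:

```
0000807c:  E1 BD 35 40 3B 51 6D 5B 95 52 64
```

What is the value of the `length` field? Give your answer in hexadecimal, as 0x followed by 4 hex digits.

`length` is the first field, at byte offset 0, occupying 2 bytes.
Bytes at offsets 0..1: E1 BD.
Little-endian stores the least-significant byte at the lowest address.
Reassemble most-significant byte first: BD E1 → 0xBDE1.

0xBDE1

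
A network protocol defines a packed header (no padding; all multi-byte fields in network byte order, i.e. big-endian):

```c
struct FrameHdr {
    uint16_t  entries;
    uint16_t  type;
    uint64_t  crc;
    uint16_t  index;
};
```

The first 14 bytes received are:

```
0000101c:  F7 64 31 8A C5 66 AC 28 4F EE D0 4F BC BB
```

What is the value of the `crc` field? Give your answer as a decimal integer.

14224245762236010575

`crc` follows `entries` (2 B), `type` (2 B), so it starts at offset 2 + 2 = 4 and occupies 8 bytes.
Bytes at offsets 4..11: C5 66 AC 28 4F EE D0 4F.
Big-endian stores the most-significant byte at the lowest address.
The bytes are already most-significant first: 0xC566AC284FEED04F.
0xC566AC284FEED04F = 14224245762236010575.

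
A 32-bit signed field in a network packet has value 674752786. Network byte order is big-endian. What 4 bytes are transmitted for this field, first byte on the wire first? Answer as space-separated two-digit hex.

28 37 E9 12

674752786 in hexadecimal, padded to 32 bits, is 0x2837E912.
Split into bytes (most-significant first): 28 37 E9 12.
Big-endian: lowest address holds the most-significant byte.
So the memory order matches the most-significant-first order: 28 37 E9 12.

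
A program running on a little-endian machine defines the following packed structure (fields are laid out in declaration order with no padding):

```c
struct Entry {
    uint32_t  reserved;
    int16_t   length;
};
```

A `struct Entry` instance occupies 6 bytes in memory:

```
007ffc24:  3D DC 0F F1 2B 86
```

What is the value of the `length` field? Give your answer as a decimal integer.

`length` follows `reserved` (4 bytes), so it starts at byte offset 4 and occupies 2 bytes.
Bytes at offsets 4..5: 2B 86.
Little-endian stores the least-significant byte at the lowest address.
Reassemble most-significant byte first: 86 2B → 0x862B.
Top bit is set, so as a signed 16-bit value this is 0x862B − 2^16 = -31189.

-31189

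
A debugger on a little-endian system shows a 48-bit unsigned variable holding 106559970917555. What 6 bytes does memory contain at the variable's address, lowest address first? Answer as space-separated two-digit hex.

106559970917555 in hexadecimal, padded to 48 bits, is 0x60EA6D36BCB3.
Split into bytes (most-significant first): 60 EA 6D 36 BC B3.
Little-endian stores the least-significant byte at the lowest address.
So at ascending addresses the bytes are B3 BC 36 6D EA 60.

B3 BC 36 6D EA 60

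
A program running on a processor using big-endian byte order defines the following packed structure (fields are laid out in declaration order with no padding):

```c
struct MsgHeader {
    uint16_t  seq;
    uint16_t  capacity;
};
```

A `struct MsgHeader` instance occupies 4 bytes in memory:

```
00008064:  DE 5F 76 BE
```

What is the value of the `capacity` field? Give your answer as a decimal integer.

`capacity` follows `seq` (2 bytes), so it starts at byte offset 2 and occupies 2 bytes.
Bytes at offsets 2..3: 76 BE.
In big-endian order the high byte comes first in memory.
The bytes are already most-significant first: 0x76BE.
0x76BE = 30398.

30398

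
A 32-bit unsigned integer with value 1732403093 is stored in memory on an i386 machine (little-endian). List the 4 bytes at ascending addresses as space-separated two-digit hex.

95 5F 42 67

1732403093 in hexadecimal, padded to 32 bits, is 0x67425F95.
Split into bytes (most-significant first): 67 42 5F 95.
Little-endian stores the least-significant byte at the lowest address.
So at ascending addresses the bytes are 95 5F 42 67.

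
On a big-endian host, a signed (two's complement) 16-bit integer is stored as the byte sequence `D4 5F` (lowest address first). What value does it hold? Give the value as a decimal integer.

-11169

Big-endian: lowest address holds the most-significant byte.
The bytes are already most-significant first: 0xD45F.
Top bit is set, so as a signed 16-bit value this is 0xD45F − 2^16 = -11169.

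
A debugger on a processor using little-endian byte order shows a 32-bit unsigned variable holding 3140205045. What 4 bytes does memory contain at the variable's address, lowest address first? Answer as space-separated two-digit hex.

F5 B9 2B BB

3140205045 in hexadecimal, padded to 32 bits, is 0xBB2BB9F5.
Split into bytes (most-significant first): BB 2B B9 F5.
In little-endian order the low byte comes first in memory.
So at ascending addresses the bytes are F5 B9 2B BB.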